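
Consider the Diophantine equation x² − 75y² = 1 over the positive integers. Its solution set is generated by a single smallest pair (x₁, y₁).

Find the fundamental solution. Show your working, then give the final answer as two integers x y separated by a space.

26 3

√75 = [8; 1,1,1,16, …], period ℓ=4 (even) → k=3
a_0=8:  p_0=8·1+0=8,  q_0=8·0+1=1
…
a_2=1:  p_2=1·9+8=17,  q_2=1·1+1=2
a_3=1:  p_3=1·17+9=26,  q_3=1·2+1=3
fundamental: x₁=26, y₁=3  (since 676 − 75·9 = 1)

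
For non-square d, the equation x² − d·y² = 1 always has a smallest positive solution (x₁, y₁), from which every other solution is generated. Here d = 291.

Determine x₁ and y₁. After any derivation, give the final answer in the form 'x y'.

√291 → a₀=17, period (17,34); ℓ=2 even so k=1
i=0: a=17 ⇒ p=17, q=1
i=1: a=17 ⇒ p=290, q=17
fundamental: x₁=290, y₁=17  (since 84100 − 291·289 = 1)

290 17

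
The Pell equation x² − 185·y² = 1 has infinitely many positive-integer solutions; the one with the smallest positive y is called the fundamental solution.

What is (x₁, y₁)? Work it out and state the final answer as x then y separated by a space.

9249 680

[13; 1,1,1,1,26] for √185; ℓ=5 ⇒ convergent index 9
step 0: (13, 1)  from 13·(1,0) + (0,1)
…
step 3: (41, 3)  from 1·(27,2) + (14,1)
…
step 8: (5563, 409)  from 1·(3686,271) + (1877,138)
step 9: (9249, 680)  from 1·(5563,409) + (3686,271)
fundamental: x₁=9249, y₁=680  (since 85544001 − 185·462400 = 1)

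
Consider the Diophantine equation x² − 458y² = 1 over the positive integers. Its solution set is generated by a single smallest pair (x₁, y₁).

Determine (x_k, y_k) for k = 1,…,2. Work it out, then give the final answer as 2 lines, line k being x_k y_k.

22899 1070
1048728401 49003860

√458 = [21; 2,2,42, …], period ℓ=3 (odd) → k=5
step 0: (21, 1)  from 21·(1,0) + (0,1)
…
step 2: (107, 5)  from 2·(43,2) + (21,1)
…
step 4: (9181, 429)  from 2·(4537,212) + (107,5)
step 5: (22899, 1070)  from 2·(9181,429) + (4537,212)
→ (22899, 1070).  Check: 22899²=524364201, 458·1070²=524364200, difference 1.
(x_2, y_2) = (22899·22899 + 458·1070·1070, 22899·1070 + 1070·22899) = (1048728401, 49003860)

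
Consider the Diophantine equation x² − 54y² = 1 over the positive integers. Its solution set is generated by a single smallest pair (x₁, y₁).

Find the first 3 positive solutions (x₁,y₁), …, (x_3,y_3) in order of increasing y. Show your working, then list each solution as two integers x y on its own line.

√54 → a₀=7, period (2,1,6,1,2,14); ℓ=6 even so k=5
k=0  a_k=7  p_k/q_k = 7/1
k=1  a_k=2  p_k/q_k = 15/2
k=2  a_k=1  p_k/q_k = 22/3
k=3  a_k=6  p_k/q_k = 147/20
k=4  a_k=1  p_k/q_k = 169/23
k=5  a_k=2  p_k/q_k = 485/66
fundamental: x₁=485, y₁=66  (since 235225 − 54·4356 = 1)
k=2:  x_2 = 485·485+54·66·66 = 470449,  y_2 = 485·66+66·485 = 64020
k=3:  x_3 = 485·470449+54·66·64020 = 456335045,  y_3 = 485·64020+66·470449 = 62099334

485 66
470449 64020
456335045 62099334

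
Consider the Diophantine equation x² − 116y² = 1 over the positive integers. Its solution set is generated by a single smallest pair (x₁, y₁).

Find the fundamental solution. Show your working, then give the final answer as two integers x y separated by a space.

√116 = [10; 1,3,2,1,4,1,2,3,1,20, …], period ℓ=10 (even) → k=9
a_0=10:  p_0=10·1+0=10,  q_0=10·0+1=1
a_1=1:  p_1=1·10+1=11,  q_1=1·1+0=1
a_2=3:  p_2=3·11+10=43,  q_2=3·1+1=4
a_3=2:  p_3=2·43+11=97,  q_3=2·4+1=9
a_4=1:  p_4=1·97+43=140,  q_4=1·9+4=13
a_5=4:  p_5=4·140+97=657,  q_5=4·13+9=61
a_6=1:  p_6=1·657+140=797,  q_6=1·61+13=74
a_7=2:  p_7=2·797+657=2251,  q_7=2·74+61=209
a_8=3:  p_8=3·2251+797=7550,  q_8=3·209+74=701
a_9=1:  p_9=1·7550+2251=9801,  q_9=1·701+209=910
fundamental: x₁=9801, y₁=910  (since 96059601 − 116·828100 = 1)

9801 910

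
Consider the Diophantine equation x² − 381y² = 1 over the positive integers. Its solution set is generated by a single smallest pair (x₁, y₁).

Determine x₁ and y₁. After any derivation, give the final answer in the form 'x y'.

d=381: √d = [19; 1,1,12,1,1,38] (ℓ=6, even), read p_5/q_5
a_0=19:  p_0=19·1+0=19,  q_0=19·0+1=1
a_1=1:  p_1=1·19+1=20,  q_1=1·1+0=1
a_2=1:  p_2=1·20+19=39,  q_2=1·1+1=2
a_3=12:  p_3=12·39+20=488,  q_3=12·2+1=25
a_4=1:  p_4=1·488+39=527,  q_4=1·25+2=27
a_5=1:  p_5=1·527+488=1015,  q_5=1·27+25=52
→ (1015, 52).  Check: 1015²=1030225, 381·52²=1030224, difference 1.

1015 52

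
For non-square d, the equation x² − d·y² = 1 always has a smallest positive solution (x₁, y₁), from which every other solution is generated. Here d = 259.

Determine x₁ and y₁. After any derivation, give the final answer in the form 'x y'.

√259 = [16; 10,1,2,3,4,3,2,1,10,32, …], period ℓ=10 (even) → k=9
i=0: a=16 ⇒ p=16, q=1
i=1: a=10 ⇒ p=161, q=10
i=2: a=1 ⇒ p=177, q=11
i=3: a=2 ⇒ p=515, q=32
i=4: a=3 ⇒ p=1722, q=107
…
i=8: a=1 ⇒ p=79196, q=4921
i=9: a=10 ⇒ p=847225, q=52644
→ (847225, 52644).  Check: 847225²=717790200625, 259·52644²=717790200624, difference 1.

847225 52644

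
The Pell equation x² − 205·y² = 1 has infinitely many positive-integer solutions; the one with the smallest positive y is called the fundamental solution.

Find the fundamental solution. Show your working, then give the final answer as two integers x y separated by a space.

39689 2772

√205 = [14; 3,6,1,4,1,6,3,28, …], period ℓ=8 (even) → k=7
a_0=14:  p_0=14·1+0=14,  q_0=14·0+1=1
…
a_2=6:  p_2=6·43+14=272,  q_2=6·3+1=19
a_3=1:  p_3=1·272+43=315,  q_3=1·19+3=22
a_4=4:  p_4=4·315+272=1532,  q_4=4·22+19=107
…
a_6=6:  p_6=6·1847+1532=12614,  q_6=6·129+107=881
a_7=3:  p_7=3·12614+1847=39689,  q_7=3·881+129=2772
fundamental: x₁=39689, y₁=2772  (since 1575216721 − 205·7683984 = 1)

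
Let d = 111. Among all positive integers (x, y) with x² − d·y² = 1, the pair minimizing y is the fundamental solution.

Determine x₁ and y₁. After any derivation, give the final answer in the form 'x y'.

295 28

√111 = [10; 1,1,6,1,1,20, …], period ℓ=6 (even) → k=5
i=0: a=10 ⇒ p=10, q=1
…
i=2: a=1 ⇒ p=21, q=2
i=3: a=6 ⇒ p=137, q=13
i=4: a=1 ⇒ p=158, q=15
i=5: a=1 ⇒ p=295, q=28
→ (295, 28).  Check: 295²=87025, 111·28²=87024, difference 1.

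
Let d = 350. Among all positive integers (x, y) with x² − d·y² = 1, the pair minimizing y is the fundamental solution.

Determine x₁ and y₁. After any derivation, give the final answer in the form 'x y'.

449 24

√350 = [18; 1,2,2,2,1,36, …], period ℓ=6 (even) → k=5
i=0: a=18 ⇒ p=18, q=1
…
i=2: a=2 ⇒ p=56, q=3
…
i=4: a=2 ⇒ p=318, q=17
i=5: a=1 ⇒ p=449, q=24
(x₁, y₁) = (449, 24);  449² − 350·24² = 1 ✓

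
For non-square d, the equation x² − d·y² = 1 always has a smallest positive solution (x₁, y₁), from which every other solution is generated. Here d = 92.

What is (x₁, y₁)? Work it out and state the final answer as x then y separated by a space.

1151 120

√92 → a₀=9, period (1,1,2,4,2,1,1,18); ℓ=8 even so k=7
i=0: a=9 ⇒ p=9, q=1
i=1: a=1 ⇒ p=10, q=1
i=2: a=1 ⇒ p=19, q=2
i=3: a=2 ⇒ p=48, q=5
i=4: a=4 ⇒ p=211, q=22
i=5: a=2 ⇒ p=470, q=49
i=6: a=1 ⇒ p=681, q=71
i=7: a=1 ⇒ p=1151, q=120
fundamental: x₁=1151, y₁=120  (since 1324801 − 92·14400 = 1)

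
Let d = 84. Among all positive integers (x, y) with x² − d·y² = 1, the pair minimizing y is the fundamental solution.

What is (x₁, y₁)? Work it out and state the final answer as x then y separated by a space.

55 6

√84 → a₀=9, period (6,18); ℓ=2 even so k=1
step 0: (9, 1)  from 9·(1,0) + (0,1)
step 1: (55, 6)  from 6·(9,1) + (1,0)
→ (55, 6).  Check: 55²=3025, 84·6²=3024, difference 1.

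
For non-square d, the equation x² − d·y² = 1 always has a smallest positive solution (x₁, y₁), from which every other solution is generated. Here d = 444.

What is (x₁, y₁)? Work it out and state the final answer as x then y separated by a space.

√444 → a₀=21, period (14,42); ℓ=2 even so k=1
k=0  a_k=21  p_k/q_k = 21/1
k=1  a_k=14  p_k/q_k = 295/14
(x₁, y₁) = (295, 14);  295² − 444·14² = 1 ✓

295 14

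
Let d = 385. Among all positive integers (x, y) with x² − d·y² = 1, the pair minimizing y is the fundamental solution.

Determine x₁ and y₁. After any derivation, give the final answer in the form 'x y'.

d=385: √d = [19; 1,1,1,1,1,…,1,1,38] (ℓ=16, even), read p_15/q_15
i=0: a=19 ⇒ p=19, q=1
…
i=2: a=1 ⇒ p=39, q=2
i=3: a=1 ⇒ p=59, q=3
…
i=6: a=3 ⇒ p=569, q=29
…
i=8: a=2 ⇒ p=2021, q=103
i=9: a=1 ⇒ p=2747, q=140
i=10: a=3 ⇒ p=10262, q=523
i=11: a=1 ⇒ p=13009, q=663
…
i=13: a=1 ⇒ p=36280, q=1849
i=14: a=1 ⇒ p=59551, q=3035
i=15: a=1 ⇒ p=95831, q=4884
→ (95831, 4884).  Check: 95831²=9183580561, 385·4884²=9183580560, difference 1.

95831 4884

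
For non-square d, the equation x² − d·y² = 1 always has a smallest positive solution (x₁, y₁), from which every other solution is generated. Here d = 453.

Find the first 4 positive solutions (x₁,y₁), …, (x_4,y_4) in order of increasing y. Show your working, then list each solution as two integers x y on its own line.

[21; 3,1,1,10,14,10,1,1,3,42] for √453; ℓ=10 ⇒ convergent index 9
a_0=21:  p_0=21·1+0=21,  q_0=21·0+1=1
…
a_3=1:  p_3=1·85+64=149,  q_3=1·4+3=7
…
a_5=14:  p_5=14·1575+149=22199,  q_5=14·74+7=1043
a_6=10:  p_6=10·22199+1575=223565,  q_6=10·1043+74=10504
…
a_8=1:  p_8=1·245764+223565=469329,  q_8=1·11547+10504=22051
a_9=3:  p_9=3·469329+245764=1653751,  q_9=3·22051+11547=77700
(x₁, y₁) = (1653751, 77700);  1653751² − 453·77700² = 1 ✓
n=2: (1653751,77700)∘(1653751,77700) = (1653751·1653751+453·77700·77700, 1653751·77700+77700·1653751) = (5469784740001,256992905400)
n=3: (5469784740001,256992905400)∘(1653751,77700) = (1653751·5469784740001+453·77700·256992905400, 1653751·256992905400+77700·5469784740001) = (18091323967121133751,850004548596233100)
n=4: (18091323967121133751,850004548596233100)∘(1653751,77700) = (1653751·18091323967121133751+453·77700·850004548596233100, 1653751·850004548596233100+77700·18091323967121133751) = (59837090203895614338960001,2811391744490881177810800)

1653751 77700
5469784740001 256992905400
18091323967121133751 850004548596233100
59837090203895614338960001 2811391744490881177810800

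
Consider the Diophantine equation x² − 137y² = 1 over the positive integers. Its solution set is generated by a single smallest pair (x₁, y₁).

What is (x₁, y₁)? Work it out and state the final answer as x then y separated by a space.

6083073 519712

[11; 1,2,2,1,1,2,2,1,22] for √137; ℓ=9 ⇒ convergent index 17
k=0  a_k=11  p_k/q_k = 11/1
…
k=7  a_k=2  p_k/q_k = 1229/105
…
k=10  a_k=1  p_k/q_k = 41341/3532
…
k=16  a_k=2  p_k/q_k = 4286741/366241
k=17  a_k=1  p_k/q_k = 6083073/519712
→ (6083073, 519712).  Check: 6083073²=37003777123329, 137·519712²=37003777123328, difference 1.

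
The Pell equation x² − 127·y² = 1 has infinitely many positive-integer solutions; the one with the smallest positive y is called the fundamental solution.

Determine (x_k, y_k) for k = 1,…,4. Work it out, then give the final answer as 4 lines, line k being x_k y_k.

4730624 419775
44757606858751 3971595379200
423462818377139450624 37576248838264821825
4006486743445029115330560001 355518209168531397366758400

√127 = [11; 3,1,2,2,7,11,7,2,2,1,3,22, …], period ℓ=12 (even) → k=11
a_0=11:  p_0=11·1+0=11,  q_0=11·0+1=1
…
a_9=2:  p_9=2·367620+171701=906941,  q_9=2·32621+15236=80478
a_10=1:  p_10=1·906941+367620=1274561,  q_10=1·80478+32621=113099
a_11=3:  p_11=3·1274561+906941=4730624,  q_11=3·113099+80478=419775
fundamental: x₁=4730624, y₁=419775  (since 22378803429376 − 127·176211050625 = 1)
(4730624+419775√127)^2 = 44757606858751 + 3971595379200√127
(4730624+419775√127)^3 = 423462818377139450624 + 37576248838264821825√127
(4730624+419775√127)^4 = 4006486743445029115330560001 + 355518209168531397366758400√127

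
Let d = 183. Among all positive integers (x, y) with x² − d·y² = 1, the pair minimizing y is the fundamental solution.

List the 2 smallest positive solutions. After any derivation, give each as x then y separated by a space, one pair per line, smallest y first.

d=183: √d = [13; 1,1,8,1,1,26] (ℓ=6, even), read p_5/q_5
a_0=13:  p_0=13·1+0=13,  q_0=13·0+1=1
…
a_2=1:  p_2=1·14+13=27,  q_2=1·1+1=2
a_3=8:  p_3=8·27+14=230,  q_3=8·2+1=17
a_4=1:  p_4=1·230+27=257,  q_4=1·17+2=19
a_5=1:  p_5=1·257+230=487,  q_5=1·19+17=36
fundamental: x₁=487, y₁=36  (since 237169 − 183·1296 = 1)
k=2:  x_2 = 487·487+183·36·36 = 474337,  y_2 = 487·36+36·487 = 35064

487 36
474337 35064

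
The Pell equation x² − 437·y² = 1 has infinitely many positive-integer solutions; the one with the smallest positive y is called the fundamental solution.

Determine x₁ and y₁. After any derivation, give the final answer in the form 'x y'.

4599 220

√437 → a₀=20, period (1,9,2,9,1,40); ℓ=6 even so k=5
k=0  a_k=20  p_k/q_k = 20/1
k=1  a_k=1  p_k/q_k = 21/1
k=2  a_k=9  p_k/q_k = 209/10
k=3  a_k=2  p_k/q_k = 439/21
k=4  a_k=9  p_k/q_k = 4160/199
k=5  a_k=1  p_k/q_k = 4599/220
→ (4599, 220).  Check: 4599²=21150801, 437·220²=21150800, difference 1.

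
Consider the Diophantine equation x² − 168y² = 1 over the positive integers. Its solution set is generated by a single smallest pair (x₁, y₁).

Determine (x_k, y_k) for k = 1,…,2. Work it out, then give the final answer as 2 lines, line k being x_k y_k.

√168 → a₀=12, period (1,24); ℓ=2 even so k=1
k=0  a_k=12  p_k/q_k = 12/1
k=1  a_k=1  p_k/q_k = 13/1
→ (13, 1).  Check: 13²=169, 168·1²=168, difference 1.
n=2: (13,1)∘(13,1) = (13·13+168·1·1, 13·1+1·13) = (337,26)

13 1
337 26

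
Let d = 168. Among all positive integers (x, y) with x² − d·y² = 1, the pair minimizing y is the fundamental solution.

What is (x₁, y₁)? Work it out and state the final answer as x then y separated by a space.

√168 = [12; 1,24, …], period ℓ=2 (even) → k=1
i=0: a=12 ⇒ p=12, q=1
i=1: a=1 ⇒ p=13, q=1
fundamental: x₁=13, y₁=1  (since 169 − 168·1 = 1)

13 1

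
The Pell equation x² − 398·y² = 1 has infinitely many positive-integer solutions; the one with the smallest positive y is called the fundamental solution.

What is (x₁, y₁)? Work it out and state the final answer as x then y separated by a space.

399 20

√398 → a₀=19, period (1,18,1,38); ℓ=4 even so k=3
step 0: (19, 1)  from 19·(1,0) + (0,1)
step 1: (20, 1)  from 1·(19,1) + (1,0)
step 2: (379, 19)  from 18·(20,1) + (19,1)
step 3: (399, 20)  from 1·(379,19) + (20,1)
(x₁, y₁) = (399, 20);  399² − 398·20² = 1 ✓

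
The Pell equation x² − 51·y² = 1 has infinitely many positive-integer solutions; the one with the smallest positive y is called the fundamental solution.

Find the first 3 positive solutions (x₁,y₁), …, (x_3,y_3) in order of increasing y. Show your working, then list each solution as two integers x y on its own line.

50 7
4999 700
499850 69993

√51 → a₀=7, period (7,14); ℓ=2 even so k=1
k=0  a_k=7  p_k/q_k = 7/1
k=1  a_k=7  p_k/q_k = 50/7
(x₁, y₁) = (50, 7);  50² − 51·7² = 1 ✓
k=2:  x_2 = 50·50+51·7·7 = 4999,  y_2 = 50·7+7·50 = 700
k=3:  x_3 = 50·4999+51·7·700 = 499850,  y_3 = 50·700+7·4999 = 69993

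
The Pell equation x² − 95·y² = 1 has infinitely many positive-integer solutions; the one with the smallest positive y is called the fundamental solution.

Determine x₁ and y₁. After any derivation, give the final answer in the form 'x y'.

√95 = [9; 1,2,1,18, …], period ℓ=4 (even) → k=3
k=0  a_k=9  p_k/q_k = 9/1
k=1  a_k=1  p_k/q_k = 10/1
k=2  a_k=2  p_k/q_k = 29/3
k=3  a_k=1  p_k/q_k = 39/4
(x₁, y₁) = (39, 4);  39² − 95·4² = 1 ✓

39 4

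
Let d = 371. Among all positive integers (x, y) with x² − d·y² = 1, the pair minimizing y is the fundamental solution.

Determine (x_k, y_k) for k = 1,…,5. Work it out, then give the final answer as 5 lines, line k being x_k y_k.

√371 → a₀=19, period (3,1,4,1,3,38); ℓ=6 even so k=5
a_0=19:  p_0=19·1+0=19,  q_0=19·0+1=1
…
a_3=4:  p_3=4·77+58=366,  q_3=4·4+3=19
a_4=1:  p_4=1·366+77=443,  q_4=1·19+4=23
a_5=3:  p_5=3·443+366=1695,  q_5=3·23+19=88
fundamental: x₁=1695, y₁=88  (since 2873025 − 371·7744 = 1)
k=2:  x_2 = 1695·1695+371·88·88 = 5746049,  y_2 = 1695·88+88·1695 = 298320
k=3:  x_3 = 1695·5746049+371·88·298320 = 19479104415,  y_3 = 1695·298320+88·5746049 = 1011304712
k=4:  x_4 = 1695·19479104415+371·88·1011304712 = 66034158220801,  y_4 = 1695·1011304712+88·19479104415 = 3428322675360
k=5:  x_5 = 1695·66034158220801+371·88·3428322675360 = 223855776889410975,  y_5 = 1695·3428322675360+88·66034158220801 = 11622012858165688

1695 88
5746049 298320
19479104415 1011304712
66034158220801 3428322675360
223855776889410975 11622012858165688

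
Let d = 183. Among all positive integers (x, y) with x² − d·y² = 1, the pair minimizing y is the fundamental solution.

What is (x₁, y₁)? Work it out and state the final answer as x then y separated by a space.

487 36

√183 → a₀=13, period (1,1,8,1,1,26); ℓ=6 even so k=5
a_0=13:  p_0=13·1+0=13,  q_0=13·0+1=1
a_1=1:  p_1=1·13+1=14,  q_1=1·1+0=1
a_2=1:  p_2=1·14+13=27,  q_2=1·1+1=2
a_3=8:  p_3=8·27+14=230,  q_3=8·2+1=17
a_4=1:  p_4=1·230+27=257,  q_4=1·17+2=19
a_5=1:  p_5=1·257+230=487,  q_5=1·19+17=36
→ (487, 36).  Check: 487²=237169, 183·36²=237168, difference 1.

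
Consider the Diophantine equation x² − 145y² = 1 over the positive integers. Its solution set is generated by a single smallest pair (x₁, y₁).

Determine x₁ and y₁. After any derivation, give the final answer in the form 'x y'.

289 24

√145 → a₀=12, period (24); ℓ=1 odd so k=1
step 0: (12, 1)  from 12·(1,0) + (0,1)
step 1: (289, 24)  from 24·(12,1) + (1,0)
(x₁, y₁) = (289, 24);  289² − 145·24² = 1 ✓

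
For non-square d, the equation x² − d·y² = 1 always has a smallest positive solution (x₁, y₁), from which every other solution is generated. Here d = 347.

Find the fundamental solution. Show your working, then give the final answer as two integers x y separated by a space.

641602 34443

√347 → a₀=18, period (1,1,1,2,4,…,1,1,36); ℓ=14 even so k=13
k=0  a_k=18  p_k/q_k = 18/1
…
k=2  a_k=1  p_k/q_k = 37/2
…
k=8  a_k=1  p_k/q_k = 15070/809
…
k=12  a_k=1  p_k/q_k = 402885/21628
k=13  a_k=1  p_k/q_k = 641602/34443
(x₁, y₁) = (641602, 34443);  641602² − 347·34443² = 1 ✓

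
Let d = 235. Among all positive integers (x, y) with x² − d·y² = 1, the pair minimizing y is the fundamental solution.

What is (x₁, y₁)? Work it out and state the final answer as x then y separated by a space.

[15; 3,30] for √235; ℓ=2 ⇒ convergent index 1
a_0=15:  p_0=15·1+0=15,  q_0=15·0+1=1
a_1=3:  p_1=3·15+1=46,  q_1=3·1+0=3
(x₁, y₁) = (46, 3);  46² − 235·3² = 1 ✓

46 3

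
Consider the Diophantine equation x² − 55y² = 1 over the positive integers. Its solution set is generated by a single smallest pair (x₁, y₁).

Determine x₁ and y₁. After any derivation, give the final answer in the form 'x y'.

89 12

d=55: √d = [7; 2,2,2,14] (ℓ=4, even), read p_3/q_3
a_0=7:  p_0=7·1+0=7,  q_0=7·0+1=1
a_1=2:  p_1=2·7+1=15,  q_1=2·1+0=2
a_2=2:  p_2=2·15+7=37,  q_2=2·2+1=5
a_3=2:  p_3=2·37+15=89,  q_3=2·5+2=12
→ (89, 12).  Check: 89²=7921, 55·12²=7920, difference 1.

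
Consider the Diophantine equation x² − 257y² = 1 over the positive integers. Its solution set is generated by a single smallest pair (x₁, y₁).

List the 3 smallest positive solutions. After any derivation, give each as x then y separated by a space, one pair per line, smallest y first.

√257 = [16; 32, …], period ℓ=1 (odd) → k=1
k=0  a_k=16  p_k/q_k = 16/1
k=1  a_k=32  p_k/q_k = 513/32
→ (513, 32).  Check: 513²=263169, 257·32²=263168, difference 1.
n=2: (513,32)∘(513,32) = (513·513+257·32·32, 513·32+32·513) = (526337,32832)
n=3: (526337,32832)∘(513,32) = (513·526337+257·32·32832, 513·32832+32·526337) = (540021249,33685600)

513 32
526337 32832
540021249 33685600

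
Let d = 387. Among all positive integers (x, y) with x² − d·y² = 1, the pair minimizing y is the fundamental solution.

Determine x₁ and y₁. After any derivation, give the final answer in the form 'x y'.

3482 177

d=387: √d = [19; 1,2,19,2,1,38] (ℓ=6, even), read p_5/q_5
i=0: a=19 ⇒ p=19, q=1
…
i=3: a=19 ⇒ p=1141, q=58
i=4: a=2 ⇒ p=2341, q=119
i=5: a=1 ⇒ p=3482, q=177
fundamental: x₁=3482, y₁=177  (since 12124324 − 387·31329 = 1)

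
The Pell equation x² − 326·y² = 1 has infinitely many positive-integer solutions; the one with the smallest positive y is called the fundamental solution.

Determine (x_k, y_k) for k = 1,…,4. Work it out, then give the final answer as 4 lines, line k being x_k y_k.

325 18
211249 11700
137311525 7604982
89252280001 4943226600

√326 → a₀=18, period (18,36); ℓ=2 even so k=1
k=0  a_k=18  p_k/q_k = 18/1
k=1  a_k=18  p_k/q_k = 325/18
fundamental: x₁=325, y₁=18  (since 105625 − 326·324 = 1)
n=2: (325,18)∘(325,18) = (325·325+326·18·18, 325·18+18·325) = (211249,11700)
n=3: (211249,11700)∘(325,18) = (325·211249+326·18·11700, 325·11700+18·211249) = (137311525,7604982)
n=4: (137311525,7604982)∘(325,18) = (325·137311525+326·18·7604982, 325·7604982+18·137311525) = (89252280001,4943226600)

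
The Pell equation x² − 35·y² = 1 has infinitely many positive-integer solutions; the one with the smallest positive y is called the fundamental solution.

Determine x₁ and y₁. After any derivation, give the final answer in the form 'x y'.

6 1

√35 → a₀=5, period (1,10); ℓ=2 even so k=1
step 0: (5, 1)  from 5·(1,0) + (0,1)
step 1: (6, 1)  from 1·(5,1) + (1,0)
(x₁, y₁) = (6, 1);  6² − 35·1² = 1 ✓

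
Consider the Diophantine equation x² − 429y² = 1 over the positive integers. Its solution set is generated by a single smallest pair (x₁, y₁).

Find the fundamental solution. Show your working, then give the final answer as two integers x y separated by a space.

1524095 73584

√429 → a₀=20, period (1,2,2,9,1,12,1,9,2,2,1,40); ℓ=12 even so k=11
k=0  a_k=20  p_k/q_k = 20/1
k=1  a_k=1  p_k/q_k = 21/1
…
k=3  a_k=2  p_k/q_k = 145/7
…
k=8  a_k=9  p_k/q_k = 208718/10077
…
k=10  a_k=2  p_k/q_k = 1085636/52415
k=11  a_k=1  p_k/q_k = 1524095/73584
fundamental: x₁=1524095, y₁=73584  (since 2322865569025 − 429·5414605056 = 1)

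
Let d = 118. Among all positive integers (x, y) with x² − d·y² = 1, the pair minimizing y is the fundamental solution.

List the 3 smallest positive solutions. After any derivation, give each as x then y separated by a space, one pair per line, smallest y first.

d=118: √d = [10; 1,6,3,2,10,2,3,6,1,20] (ℓ=10, even), read p_9/q_9
step 0: (10, 1)  from 10·(1,0) + (0,1)
step 1: (11, 1)  from 1·(10,1) + (1,0)
…
step 4: (554, 51)  from 2·(239,22) + (76,7)
…
step 6: (12112, 1115)  from 2·(5779,532) + (554,51)
step 7: (42115, 3877)  from 3·(12112,1115) + (5779,532)
step 8: (264802, 24377)  from 6·(42115,3877) + (12112,1115)
step 9: (306917, 28254)  from 1·(264802,24377) + (42115,3877)
fundamental: x₁=306917, y₁=28254  (since 94198044889 − 118·798288516 = 1)
n=2: (306917,28254)∘(306917,28254) = (306917·306917+118·28254·28254, 306917·28254+28254·306917) = (188396089777,17343265836)
n=3: (188396089777,17343265836)∘(306917,28254) = (306917·188396089777+118·28254·17343265836, 306917·17343265836+28254·188396089777) = (115643925371868101,10645886241146970)

306917 28254
188396089777 17343265836
115643925371868101 10645886241146970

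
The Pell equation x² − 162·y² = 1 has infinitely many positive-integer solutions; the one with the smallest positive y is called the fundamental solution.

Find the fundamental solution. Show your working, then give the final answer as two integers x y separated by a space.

√162 = [12; 1,2,1,2,12,2,1,2,1,24, …], period ℓ=10 (even) → k=9
k=0  a_k=12  p_k/q_k = 12/1
k=1  a_k=1  p_k/q_k = 13/1
k=2  a_k=2  p_k/q_k = 38/3
k=3  a_k=1  p_k/q_k = 51/4
…
k=6  a_k=2  p_k/q_k = 3602/283
…
k=8  a_k=2  p_k/q_k = 14268/1121
k=9  a_k=1  p_k/q_k = 19601/1540
fundamental: x₁=19601, y₁=1540  (since 384199201 − 162·2371600 = 1)

19601 1540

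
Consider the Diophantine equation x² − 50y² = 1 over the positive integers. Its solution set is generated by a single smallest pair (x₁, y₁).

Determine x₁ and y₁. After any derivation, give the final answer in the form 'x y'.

99 14

√50 → a₀=7, period (14); ℓ=1 odd so k=1
i=0: a=7 ⇒ p=7, q=1
i=1: a=14 ⇒ p=99, q=14
fundamental: x₁=99, y₁=14  (since 9801 − 50·196 = 1)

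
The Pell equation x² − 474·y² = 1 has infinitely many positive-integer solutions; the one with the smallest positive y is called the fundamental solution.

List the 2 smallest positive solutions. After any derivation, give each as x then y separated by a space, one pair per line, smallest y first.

193549 8890
74922430801 3441301220

[21; 1,3,2,1,1,…,3,1,42] for √474; ℓ=14 ⇒ convergent index 13
k=0  a_k=21  p_k/q_k = 21/1
…
k=2  a_k=3  p_k/q_k = 87/4
…
k=5  a_k=1  p_k/q_k = 479/22
…
k=7  a_k=6  p_k/q_k = 5051/232
…
k=9  a_k=1  p_k/q_k = 10864/499
k=10  a_k=1  p_k/q_k = 16677/766
k=11  a_k=2  p_k/q_k = 44218/2031
k=12  a_k=3  p_k/q_k = 149331/6859
k=13  a_k=1  p_k/q_k = 193549/8890
→ (193549, 8890).  Check: 193549²=37461215401, 474·8890²=37461215400, difference 1.
n=2: (193549,8890)∘(193549,8890) = (193549·193549+474·8890·8890, 193549·8890+8890·193549) = (74922430801,3441301220)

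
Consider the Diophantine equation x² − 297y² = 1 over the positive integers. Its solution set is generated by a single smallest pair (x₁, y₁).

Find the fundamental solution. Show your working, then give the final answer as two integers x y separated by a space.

48599 2820

d=297: √d = [17; 4,3,1,1,2,1,1,3,4,34] (ℓ=10, even), read p_9/q_9
i=0: a=17 ⇒ p=17, q=1
i=1: a=4 ⇒ p=69, q=4
i=2: a=3 ⇒ p=224, q=13
i=3: a=1 ⇒ p=293, q=17
…
i=6: a=1 ⇒ p=1844, q=107
i=7: a=1 ⇒ p=3171, q=184
i=8: a=3 ⇒ p=11357, q=659
i=9: a=4 ⇒ p=48599, q=2820
→ (48599, 2820).  Check: 48599²=2361862801, 297·2820²=2361862800, difference 1.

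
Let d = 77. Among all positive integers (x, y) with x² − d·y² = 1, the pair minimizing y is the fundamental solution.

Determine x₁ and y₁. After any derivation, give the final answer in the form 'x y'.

√77 = [8; 1,3,2,3,1,16, …], period ℓ=6 (even) → k=5
i=0: a=8 ⇒ p=8, q=1
i=1: a=1 ⇒ p=9, q=1
i=2: a=3 ⇒ p=35, q=4
…
i=4: a=3 ⇒ p=272, q=31
i=5: a=1 ⇒ p=351, q=40
fundamental: x₁=351, y₁=40  (since 123201 − 77·1600 = 1)

351 40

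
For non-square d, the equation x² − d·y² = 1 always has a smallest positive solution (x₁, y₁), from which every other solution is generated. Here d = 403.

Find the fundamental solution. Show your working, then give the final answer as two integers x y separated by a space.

√403 = [20; 13,2,1,3,1,3,1,2,13,40, …], period ℓ=10 (even) → k=9
i=0: a=20 ⇒ p=20, q=1
…
i=3: a=1 ⇒ p=803, q=40
i=4: a=3 ⇒ p=2951, q=147
i=5: a=1 ⇒ p=3754, q=187
…
i=7: a=1 ⇒ p=17967, q=895
i=8: a=2 ⇒ p=50147, q=2498
i=9: a=13 ⇒ p=669878, q=33369
fundamental: x₁=669878, y₁=33369  (since 448736534884 − 403·1113490161 = 1)

669878 33369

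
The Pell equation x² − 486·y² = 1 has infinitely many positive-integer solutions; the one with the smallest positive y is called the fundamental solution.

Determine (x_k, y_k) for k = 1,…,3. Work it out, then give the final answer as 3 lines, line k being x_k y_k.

485 22
470449 21340
456335045 20699778

√486 = [22; 22,44, …], period ℓ=2 (even) → k=1
step 0: (22, 1)  from 22·(1,0) + (0,1)
step 1: (485, 22)  from 22·(22,1) + (1,0)
(x₁, y₁) = (485, 22);  485² − 486·22² = 1 ✓
k=2:  x_2 = 485·485+486·22·22 = 470449,  y_2 = 485·22+22·485 = 21340
k=3:  x_3 = 485·470449+486·22·21340 = 456335045,  y_3 = 485·21340+22·470449 = 20699778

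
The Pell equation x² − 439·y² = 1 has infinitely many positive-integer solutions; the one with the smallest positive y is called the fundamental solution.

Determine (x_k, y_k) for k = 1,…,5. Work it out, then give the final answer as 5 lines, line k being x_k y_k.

440 21
387199 18480
340734680 16262379
299846131201 14310875040
263864254722200 12593553772821

[20; 1,19,1,40] for √439; ℓ=4 ⇒ convergent index 3
a_0=20:  p_0=20·1+0=20,  q_0=20·0+1=1
a_1=1:  p_1=1·20+1=21,  q_1=1·1+0=1
a_2=19:  p_2=19·21+20=419,  q_2=19·1+1=20
a_3=1:  p_3=1·419+21=440,  q_3=1·20+1=21
(x₁, y₁) = (440, 21);  440² − 439·21² = 1 ✓
k=2:  x_2 = 440·440+439·21·21 = 387199,  y_2 = 440·21+21·440 = 18480
k=3:  x_3 = 440·387199+439·21·18480 = 340734680,  y_3 = 440·18480+21·387199 = 16262379
k=4:  x_4 = 440·340734680+439·21·16262379 = 299846131201,  y_4 = 440·16262379+21·340734680 = 14310875040
k=5:  x_5 = 440·299846131201+439·21·14310875040 = 263864254722200,  y_5 = 440·14310875040+21·299846131201 = 12593553772821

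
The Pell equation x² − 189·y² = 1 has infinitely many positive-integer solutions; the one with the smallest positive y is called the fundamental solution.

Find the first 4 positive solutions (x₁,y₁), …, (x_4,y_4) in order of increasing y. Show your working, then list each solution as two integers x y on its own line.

55 4
6049 440
665335 48396
73180801 5323120

[13; 1,2,1,26] for √189; ℓ=4 ⇒ convergent index 3
a_0=13:  p_0=13·1+0=13,  q_0=13·0+1=1
a_1=1:  p_1=1·13+1=14,  q_1=1·1+0=1
a_2=2:  p_2=2·14+13=41,  q_2=2·1+1=3
a_3=1:  p_3=1·41+14=55,  q_3=1·3+1=4
(x₁, y₁) = (55, 4);  55² − 189·4² = 1 ✓
n=2: (55,4)∘(55,4) = (55·55+189·4·4, 55·4+4·55) = (6049,440)
n=3: (6049,440)∘(55,4) = (55·6049+189·4·440, 55·440+4·6049) = (665335,48396)
n=4: (665335,48396)∘(55,4) = (55·665335+189·4·48396, 55·48396+4·665335) = (73180801,5323120)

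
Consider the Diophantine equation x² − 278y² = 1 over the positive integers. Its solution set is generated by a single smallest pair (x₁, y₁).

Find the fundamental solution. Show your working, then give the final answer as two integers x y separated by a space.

√278 = [16; 1,2,16,2,1,32, …], period ℓ=6 (even) → k=5
i=0: a=16 ⇒ p=16, q=1
i=1: a=1 ⇒ p=17, q=1
i=2: a=2 ⇒ p=50, q=3
…
i=4: a=2 ⇒ p=1684, q=101
i=5: a=1 ⇒ p=2501, q=150
→ (2501, 150).  Check: 2501²=6255001, 278·150²=6255000, difference 1.

2501 150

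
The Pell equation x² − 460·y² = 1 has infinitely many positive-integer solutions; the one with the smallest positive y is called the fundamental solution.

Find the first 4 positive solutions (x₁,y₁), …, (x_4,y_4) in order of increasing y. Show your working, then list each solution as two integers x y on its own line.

d=460: √d = [21; 2,4,3,1,2,10,2,1,3,4,2,42] (ℓ=12, even), read p_11/q_11
k=0  a_k=21  p_k/q_k = 21/1
…
k=2  a_k=4  p_k/q_k = 193/9
…
k=8  a_k=1  p_k/q_k = 72257/3369
…
k=10  a_k=4  p_k/q_k = 1135029/52921
k=11  a_k=2  p_k/q_k = 2535751/118230
→ (2535751, 118230).  Check: 2535751²=6430033134001, 460·118230²=6430033134000, difference 1.
n=2: (2535751,118230)∘(2535751,118230) = (2535751·2535751+460·118230·118230, 2535751·118230+118230·2535751) = (12860066268001,599603681460)
n=3: (12860066268001,599603681460)∘(2535751,118230) = (2535751·12860066268001+460·118230·599603681460, 2535751·599603681460+118230·12860066268001) = (65219851798297071751,3040891269731634690)
n=4: (65219851798297071751,3040891269731634690)∘(2535751,118230) = (2535751·65219851798297071751+460·118230·3040891269731634690, 2535751·3040891269731634690+118230·65219851798297071751) = (330762608834754335913072001,15421886156225925189922920)

2535751 118230
12860066268001 599603681460
65219851798297071751 3040891269731634690
330762608834754335913072001 15421886156225925189922920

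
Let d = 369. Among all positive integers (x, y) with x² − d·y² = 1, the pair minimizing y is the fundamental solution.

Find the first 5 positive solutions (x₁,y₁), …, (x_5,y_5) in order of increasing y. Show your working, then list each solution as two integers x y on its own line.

d=369: √d = [19; 4,1,3,2,7,4,7,2,3,1,4,38] (ℓ=12, even), read p_11/q_11
step 0: (19, 1)  from 19·(1,0) + (0,1)
…
step 2: (96, 5)  from 1·(77,4) + (19,1)
step 3: (365, 19)  from 3·(96,5) + (77,4)
step 4: (826, 43)  from 2·(365,19) + (96,5)
step 5: (6147, 320)  from 7·(826,43) + (365,19)
step 6: (25414, 1323)  from 4·(6147,320) + (826,43)
step 7: (184045, 9581)  from 7·(25414,1323) + (6147,320)
…
step 9: (1364557, 71036)  from 3·(393504,20485) + (184045,9581)
step 10: (1758061, 91521)  from 1·(1364557,71036) + (393504,20485)
step 11: (8396801, 437120)  from 4·(1758061,91521) + (1364557,71036)
fundamental: x₁=8396801, y₁=437120  (since 70506267033601 − 369·191073894400 = 1)
(8396801+437120√369)^2 = 141012534067201 + 7340819306240√369
(8396801+437120√369)^3 = 2368108374136006451201 + 123278797782910239360√369
(8396801+437120√369)^4 = 39769069528107045198367948801 + 2070295065004669620717268480√369
(8396801+437120√369)^5 = 667865925565355162349028245713920001 + 34767711344252426473018978470025600√369

8396801 437120
141012534067201 7340819306240
2368108374136006451201 123278797782910239360
39769069528107045198367948801 2070295065004669620717268480
667865925565355162349028245713920001 34767711344252426473018978470025600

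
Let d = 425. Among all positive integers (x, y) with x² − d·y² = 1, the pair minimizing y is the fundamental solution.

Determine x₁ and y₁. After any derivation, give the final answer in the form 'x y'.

√425 → a₀=20, period (1,1,1,1,1,1,40); ℓ=7 odd so k=13
k=0  a_k=20  p_k/q_k = 20/1
…
k=2  a_k=1  p_k/q_k = 41/2
k=3  a_k=1  p_k/q_k = 62/3
k=4  a_k=1  p_k/q_k = 103/5
k=5  a_k=1  p_k/q_k = 165/8
…
k=7  a_k=40  p_k/q_k = 10885/528
k=8  a_k=1  p_k/q_k = 11153/541
k=9  a_k=1  p_k/q_k = 22038/1069
…
k=12  a_k=1  p_k/q_k = 88420/4289
k=13  a_k=1  p_k/q_k = 143649/6968
fundamental: x₁=143649, y₁=6968  (since 20635035201 − 425·48553024 = 1)

143649 6968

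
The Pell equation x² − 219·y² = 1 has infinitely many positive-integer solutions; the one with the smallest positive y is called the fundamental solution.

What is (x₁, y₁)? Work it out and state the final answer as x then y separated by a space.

[14; 1,3,1,28] for √219; ℓ=4 ⇒ convergent index 3
i=0: a=14 ⇒ p=14, q=1
…
i=2: a=3 ⇒ p=59, q=4
i=3: a=1 ⇒ p=74, q=5
fundamental: x₁=74, y₁=5  (since 5476 − 219·25 = 1)

74 5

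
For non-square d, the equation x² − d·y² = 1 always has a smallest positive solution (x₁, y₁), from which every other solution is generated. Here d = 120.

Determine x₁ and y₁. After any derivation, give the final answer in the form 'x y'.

√120 = [10; 1,20, …], period ℓ=2 (even) → k=1
i=0: a=10 ⇒ p=10, q=1
i=1: a=1 ⇒ p=11, q=1
fundamental: x₁=11, y₁=1  (since 121 − 120·1 = 1)

11 1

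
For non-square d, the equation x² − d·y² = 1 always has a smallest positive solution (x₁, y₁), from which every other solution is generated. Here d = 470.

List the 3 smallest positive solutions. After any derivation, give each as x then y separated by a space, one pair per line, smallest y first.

d=470: √d = [21; 1,2,8,2,1,42] (ℓ=6, even), read p_5/q_5
k=0  a_k=21  p_k/q_k = 21/1
k=1  a_k=1  p_k/q_k = 22/1
k=2  a_k=2  p_k/q_k = 65/3
k=3  a_k=8  p_k/q_k = 542/25
k=4  a_k=2  p_k/q_k = 1149/53
k=5  a_k=1  p_k/q_k = 1691/78
(x₁, y₁) = (1691, 78);  1691² − 470·78² = 1 ✓
(x_2, y_2) = (1691·1691 + 470·78·78, 1691·78 + 78·1691) = (5718961, 263796)
(x_3, y_3) = (1691·5718961 + 470·78·263796, 1691·263796 + 78·5718961) = (19341524411, 892157994)

1691 78
5718961 263796
19341524411 892157994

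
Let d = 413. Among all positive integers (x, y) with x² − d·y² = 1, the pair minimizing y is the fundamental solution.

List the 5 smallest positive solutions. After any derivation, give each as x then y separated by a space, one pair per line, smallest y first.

√413 = [20; 3,9,1,4,1,9,3,40, …], period ℓ=8 (even) → k=7
i=0: a=20 ⇒ p=20, q=1
…
i=2: a=9 ⇒ p=569, q=28
i=3: a=1 ⇒ p=630, q=31
…
i=6: a=9 ⇒ p=36560, q=1799
i=7: a=3 ⇒ p=113399, q=5580
(x₁, y₁) = (113399, 5580);  113399² − 413·5580² = 1 ✓
(113399+5580√413)^2 = 25718666401 + 1265532840√413
(113399+5580√413)^3 = 5832942102300599 + 287020317040740√413
(113399+5580√413)^4 = 1322899602891852585601 + 65095633862940217680√413
(113399+5580√413)^5 = 300030984130833440606834999 + 14763559568560095172347900√413

113399 5580
25718666401 1265532840
5832942102300599 287020317040740
1322899602891852585601 65095633862940217680
300030984130833440606834999 14763559568560095172347900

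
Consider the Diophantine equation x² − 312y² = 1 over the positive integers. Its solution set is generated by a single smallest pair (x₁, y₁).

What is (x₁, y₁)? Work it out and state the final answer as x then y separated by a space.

53 3

d=312: √d = [17; 1,1,1,34] (ℓ=4, even), read p_3/q_3
step 0: (17, 1)  from 17·(1,0) + (0,1)
…
step 2: (35, 2)  from 1·(18,1) + (17,1)
step 3: (53, 3)  from 1·(35,2) + (18,1)
→ (53, 3).  Check: 53²=2809, 312·3²=2808, difference 1.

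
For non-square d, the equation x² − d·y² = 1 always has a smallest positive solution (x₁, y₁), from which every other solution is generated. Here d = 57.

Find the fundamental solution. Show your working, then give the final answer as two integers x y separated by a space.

√57 = [7; 1,1,4,1,1,14, …], period ℓ=6 (even) → k=5
step 0: (7, 1)  from 7·(1,0) + (0,1)
…
step 2: (15, 2)  from 1·(8,1) + (7,1)
step 3: (68, 9)  from 4·(15,2) + (8,1)
step 4: (83, 11)  from 1·(68,9) + (15,2)
step 5: (151, 20)  from 1·(83,11) + (68,9)
→ (151, 20).  Check: 151²=22801, 57·20²=22800, difference 1.

151 20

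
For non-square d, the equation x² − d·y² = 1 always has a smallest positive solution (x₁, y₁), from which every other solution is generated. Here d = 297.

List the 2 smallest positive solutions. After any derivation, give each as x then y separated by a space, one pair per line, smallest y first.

48599 2820
4723725601 274098360

[17; 4,3,1,1,2,1,1,3,4,34] for √297; ℓ=10 ⇒ convergent index 9
k=0  a_k=17  p_k/q_k = 17/1
…
k=3  a_k=1  p_k/q_k = 293/17
k=4  a_k=1  p_k/q_k = 517/30
k=5  a_k=2  p_k/q_k = 1327/77
…
k=8  a_k=3  p_k/q_k = 11357/659
k=9  a_k=4  p_k/q_k = 48599/2820
→ (48599, 2820).  Check: 48599²=2361862801, 297·2820²=2361862800, difference 1.
(48599+2820√297)^2 = 4723725601 + 274098360√297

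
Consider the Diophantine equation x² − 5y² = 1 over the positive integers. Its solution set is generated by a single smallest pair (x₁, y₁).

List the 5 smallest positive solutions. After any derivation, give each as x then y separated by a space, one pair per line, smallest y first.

√5 = [2; 4, …], period ℓ=1 (odd) → k=1
k=0  a_k=2  p_k/q_k = 2/1
k=1  a_k=4  p_k/q_k = 9/4
→ (9, 4).  Check: 9²=81, 5·4²=80, difference 1.
n=2: (9,4)∘(9,4) = (9·9+5·4·4, 9·4+4·9) = (161,72)
n=3: (161,72)∘(9,4) = (9·161+5·4·72, 9·72+4·161) = (2889,1292)
n=4: (2889,1292)∘(9,4) = (9·2889+5·4·1292, 9·1292+4·2889) = (51841,23184)
n=5: (51841,23184)∘(9,4) = (9·51841+5·4·23184, 9·23184+4·51841) = (930249,416020)

9 4
161 72
2889 1292
51841 23184
930249 416020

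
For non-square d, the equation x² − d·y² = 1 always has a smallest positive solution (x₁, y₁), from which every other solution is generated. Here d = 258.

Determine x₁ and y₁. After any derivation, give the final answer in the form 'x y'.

√258 = [16; 16,32, …], period ℓ=2 (even) → k=1
i=0: a=16 ⇒ p=16, q=1
i=1: a=16 ⇒ p=257, q=16
(x₁, y₁) = (257, 16);  257² − 258·16² = 1 ✓

257 16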